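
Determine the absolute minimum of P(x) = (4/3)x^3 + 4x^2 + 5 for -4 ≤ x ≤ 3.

-49/3

P'(x) = 4x^2 + 8x, which vanishes at x = -2 and x = 0.
Compare values at every candidate in [-4, 3]: P(-4) = -49/3,  P(-2) = 31/3,  P(0) = 5,  P(3) = 77.
So the minimum is P(-4) = -49/3.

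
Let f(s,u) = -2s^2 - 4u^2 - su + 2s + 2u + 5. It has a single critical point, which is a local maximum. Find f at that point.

∂f/∂s = -4s - u + 2 = 0 and ∂f/∂u = -s - 8u + 2 = 0, so (s, u) = (14/31, 6/31).
The Hessian has f_{ss} = -4, f_{uu} = -8, f_{su} = -1, giving D = 31 > 0 with f_{ss} < 0, so the point is a local maximum.
f(14/31, 6/31) = 175/31.

175/31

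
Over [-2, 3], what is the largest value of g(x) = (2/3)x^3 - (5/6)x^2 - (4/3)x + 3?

19/2

g'(x) = 2x^2 - (5/3)x - 4/3, which vanishes at x = -1/2 and x = 4/3.
Evaluating at the critical points and endpoints: g(-2) = -3; g(-1/2) = 27/8; g(4/3) = 107/81; g(3) = 19/2.
The maximum over the interval is 19/2, attained at x = 3.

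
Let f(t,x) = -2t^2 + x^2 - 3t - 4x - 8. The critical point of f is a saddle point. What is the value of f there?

∂f/∂t = -4t - 3 = 0 and ∂f/∂x = 2x - 4 = 0, so (t, x) = (-3/4, 2).
The Hessian has f_{tt} = -4, f_{xx} = 2, f_{tx} = 0, giving D = -8 < 0, so the point is a saddle point.
f(-3/4, 2) = -87/8.

-87/8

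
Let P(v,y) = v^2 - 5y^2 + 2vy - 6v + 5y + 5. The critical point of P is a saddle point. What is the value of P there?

25/24

∂P/∂v = 2v + 2y - 6 = 0 and ∂P/∂y = 2v - 10y + 5 = 0, so (v, y) = (25/12, 11/12).
The Hessian has P_{vv} = 2, P_{yy} = -10, P_{vy} = 2, giving D = -24 < 0, so the point is a saddle point.
P(25/12, 11/12) = 25/24.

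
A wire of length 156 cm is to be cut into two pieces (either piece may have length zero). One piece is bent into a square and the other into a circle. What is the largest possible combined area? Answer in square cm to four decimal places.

1936.5973

Let x be the length used for the square. Square side x/4; circle radius (156−x)/(2π).
A(x) = (x/4)² + π·((156−x)/(2π))² = x²/16 + (156−x)²/(4π) for 0 ≤ x ≤ 156. A'(x) = x/8 − (156−x)/(2π) = 0 gives x = 4·156/(π+4) ≈ 87.3755.
A'' > 0, so the interior critical point is a minimum; the maximum is at an endpoint. A(0) = 1936.5973 and A(156) = 1521.0000, so the largest area is 1936.5973.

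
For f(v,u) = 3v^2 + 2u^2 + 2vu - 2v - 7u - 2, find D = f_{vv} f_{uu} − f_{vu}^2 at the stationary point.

20

∂f/∂v = 6v + 2u - 2 = 0 and ∂f/∂u = 2v + 4u - 7 = 0, so (v, u) = (-3/10, 19/10).
The Hessian has f_{vv} = 6, f_{uu} = 4, f_{vu} = 2, giving D = 20 > 0 with f_{vv} > 0, so the point is a local minimum.
D = (6)·(4) − (2)^2 = 20.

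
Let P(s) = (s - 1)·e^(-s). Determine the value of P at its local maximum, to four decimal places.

0.1353

By the product rule, P'(s) = (-s + 2)·e^(-s). Since e^(-s) > 0, the only critical point is s = 2.
P''(2) has the same sign as -1 < 0, so this is a local maximum.
P(2) = (1)·e^(-2) ≈ 0.1353.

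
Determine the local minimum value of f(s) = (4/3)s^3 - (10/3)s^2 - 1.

Critical points: f'(s) = 4s^2 - (20/3)s vanishes at s = 0, 5/3.
Since f''(s) = 8s - 20/3, we get f''(0) = -20/3 < 0 ⇒ local maximum; f''(5/3) = 20/3 > 0 ⇒ local minimum.
So the local minimum value is f(5/3) = -331/81.

-331/81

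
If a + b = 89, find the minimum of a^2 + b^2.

With a + b = 89, a^2 + b^2 = a^2 + (89 − a)^2.
The derivative 2a − 2(89 − a) = 4a − 178 vanishes at a = 89/2; second derivative 4 > 0, a minimum.
The minimum is 2·(89/2)^2 = 7921/2.

7921/2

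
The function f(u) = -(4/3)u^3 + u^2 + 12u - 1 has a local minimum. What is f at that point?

-49/4

f'(u) = -4u^2 + 2u + 12. Setting f'(u) = 0 gives u ∈ {-3/2, 2}.
Since f''(u) = -8u + 2, we get f''(-3/2) = 14 > 0 ⇒ local minimum; f''(2) = -14 < 0 ⇒ local maximum.
The local minimum is f(-3/2) = -49/4.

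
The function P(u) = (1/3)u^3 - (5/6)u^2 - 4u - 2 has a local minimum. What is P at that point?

-25/2

Critical points: P'(u) = u^2 - (5/3)u - 4 vanishes at u = -4/3, 3.
Since P''(u) = 2u - 5/3, we get P''(-4/3) = -13/3 < 0 ⇒ local maximum; P''(3) = 13/3 > 0 ⇒ local minimum.
The local minimum is P(3) = -25/2.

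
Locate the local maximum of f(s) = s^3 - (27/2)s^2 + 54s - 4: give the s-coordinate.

Critical points: f'(s) = 3s^2 - 27s + 54 vanishes at s = 3, 6.
Since f''(s) = 6s - 27, we get f''(3) = -9 < 0 ⇒ local maximum; f''(6) = 9 > 0 ⇒ local minimum.
Thus f has its local maximum at s = 3, with value 127/2.

3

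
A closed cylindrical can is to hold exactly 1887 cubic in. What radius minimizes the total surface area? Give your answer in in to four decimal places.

6.6967

With radius r and height h, πr²h = 1887 so h = 1887/(πr²), and S(r) = 2πr² + 2πrh = 2πr² + 2·1887/r.
S'(r) = 4πr − 2·1887/r² = 0 ⇒ r³ = 1887/(2π), so r ≈ 6.6967 and h = 2r ≈ 13.3935.
S''(r) = 4π + 4·1887/r³ > 0, so this is the minimum; S ≈ 845.3356.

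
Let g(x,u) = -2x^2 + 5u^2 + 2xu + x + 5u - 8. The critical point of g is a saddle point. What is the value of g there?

∂g/∂x = -4x + 2u + 1 = 0 and ∂g/∂u = 2x + 10u + 5 = 0, so (x, u) = (0, -1/2).
The Hessian has g_{xx} = -4, g_{uu} = 10, g_{xu} = 2, giving D = -44 < 0, so the point is a saddle point.
g(0, -1/2) = -37/4.

-37/4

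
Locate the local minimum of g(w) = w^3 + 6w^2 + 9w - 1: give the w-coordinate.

g'(w) = 3w^2 + 12w + 9 = 0 at w = -3, -1.
g''(w) = 6w + 12. g''(-3) = -6 < 0 ⇒ local maximum; g''(-1) = 6 > 0 ⇒ local minimum.
Thus g has its local minimum at w = -1, with value -5.

-1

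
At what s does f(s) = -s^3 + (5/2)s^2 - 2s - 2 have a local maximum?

1

f'(s) = -3s^2 + 5s - 2. Setting f'(s) = 0 gives s ∈ {2/3, 1}.
Since f''(s) = -6s + 5, we get f''(2/3) = 1 > 0 ⇒ local minimum; f''(1) = -1 < 0 ⇒ local maximum.
Thus f has its local maximum at s = 1, with value -5/2.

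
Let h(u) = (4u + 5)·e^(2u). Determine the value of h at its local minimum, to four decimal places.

-0.0604

h'(u) = 4·e^(2u) + (4u + 5)·2·e^(2u) = (8u + 14)·e^(2u). Since e^(2u) > 0, the only critical point is u = -7/4.
h''(-7/4) has the same sign as 8 > 0, so this is a local minimum.
h(-7/4) = (-2)·e^(-7/2) ≈ -0.0604.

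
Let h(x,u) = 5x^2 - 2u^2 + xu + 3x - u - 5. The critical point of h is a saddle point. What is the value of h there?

-215/41

∂h/∂x = 10x + u + 3 = 0 and ∂h/∂u = x - 4u - 1 = 0, so (x, u) = (-11/41, -13/41).
The Hessian has h_{xx} = 10, h_{uu} = -4, h_{xu} = 1, giving D = -41 < 0, so the point is a saddle point.
h(-11/41, -13/41) = -215/41.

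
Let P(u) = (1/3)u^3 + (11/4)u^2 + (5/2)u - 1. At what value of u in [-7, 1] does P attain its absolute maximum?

-5

P'(u) = u^2 + (11/2)u + 5/2, which vanishes at u = -5 and u = -1/2.
Compare values at every candidate in [-7, 1]: P(-7) = 23/12; P(-5) = 163/12; P(-1/2) = -77/48; P(1) = 55/12.
So the maximum is P(-5) = 163/12.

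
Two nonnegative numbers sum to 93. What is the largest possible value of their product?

8649/4

With x + y = 93, the product is P(x) = x(93 − x).
P'(x) = 93 − 2x = 0 gives x = 93/2; P'' = −2 < 0, so this is the maximum.
P = 93/2·93/2 = 8649/4.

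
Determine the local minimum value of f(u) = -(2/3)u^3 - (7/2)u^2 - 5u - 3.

-47/24

Critical points: f'(u) = -2u^2 - 7u - 5 vanishes at u = -5/2, -1.
Since f''(u) = -4u - 7, we get f''(-5/2) = 3 > 0 ⇒ local minimum; f''(-1) = -3 < 0 ⇒ local maximum.
The local minimum is f(-5/2) = -47/24.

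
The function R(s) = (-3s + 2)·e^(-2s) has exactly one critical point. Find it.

7/6

R'(s) = (-3)·e^(-2s) + (-3s + 2)·(-2)·e^(-2s) = (6s - 7)·e^(-2s). Since e^(-2s) > 0, the only critical point is s = 7/6.
R''(7/6) has the same sign as 6 > 0, so this is a local minimum.
R(7/6) = (-3/2)·e^(-7/3) ≈ -0.1455.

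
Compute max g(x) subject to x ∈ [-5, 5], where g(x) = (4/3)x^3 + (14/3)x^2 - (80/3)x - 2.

g'(x) = 4x^2 + (28/3)x - 80/3, which vanishes at x = -4 and x = 5/3.
Evaluating at the critical points and endpoints: g(-5) = 244/3, g(-4) = 94, g(5/3) = -2212/81, g(5) = 148.
Hence the absolute maximum is 148 at x = 5.

148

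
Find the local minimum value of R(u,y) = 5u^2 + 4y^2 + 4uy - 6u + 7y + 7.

∂R/∂u = 10u + 4y - 6 = 0 and ∂R/∂y = 4u + 8y + 7 = 0, so (u, y) = (19/16, -47/32).
The Hessian has R_{uu} = 10, R_{yy} = 8, R_{uy} = 4, giving D = 64 > 0 with R_{uu} > 0, so the point is a local minimum.
R(19/16, -47/32) = -109/64.

-109/64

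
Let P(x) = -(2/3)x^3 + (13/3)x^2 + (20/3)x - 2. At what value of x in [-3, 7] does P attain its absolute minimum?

The derivative is -2x^2 + (26/3)x + 20/3, which vanishes at x = -2/3 and x = 5.
Compare values at every candidate in [-3, 7]: P(-3) = 35,  P(-2/3) = -350/81,  P(5) = 169/3,  P(7) = 85/3.
The minimum over the interval is -350/81, attained at x = -2/3.

-2/3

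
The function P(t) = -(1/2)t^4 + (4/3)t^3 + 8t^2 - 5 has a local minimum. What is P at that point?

Critical points: P'(t) = -2t^3 + 4t^2 + 16t vanishes at t = -2, 0, 4.
Since P''(t) = -6t^2 + 8t + 16, we get P''(-2) = -24 < 0 ⇒ local maximum; P''(0) = 16 > 0 ⇒ local minimum; P''(4) = -48 < 0 ⇒ local maximum.
So the local minimum value is P(0) = -5.

-5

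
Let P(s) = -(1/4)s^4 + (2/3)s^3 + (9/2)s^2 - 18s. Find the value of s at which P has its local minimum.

P'(s) = -s^3 + 2s^2 + 9s - 18. Setting P'(s) = 0 gives s ∈ {-3, 2, 3}.
Since P''(s) = -3s^2 + 4s + 9, we get P''(-3) = -30 < 0 ⇒ local maximum; P''(2) = 5 > 0 ⇒ local minimum; P''(3) = -6 < 0 ⇒ local maximum.
Thus P has its local minimum at s = 2, with value -50/3.

2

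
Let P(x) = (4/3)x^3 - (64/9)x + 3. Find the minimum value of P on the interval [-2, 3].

The derivative is 4x^2 - 64/9, which vanishes at x = -4/3 and x = 4/3.
Evaluating at the critical points and endpoints: P(-2) = 59/9; P(-4/3) = 755/81; P(4/3) = -269/81; P(3) = 53/3.
Hence the absolute minimum is -269/81 at x = 4/3.

-269/81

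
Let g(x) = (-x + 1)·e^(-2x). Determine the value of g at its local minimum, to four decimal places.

-0.0249

Differentiating with the product rule gives g'(x) = (2x - 3)·e^(-2x). Since e^(-2x) > 0, the only critical point is x = 3/2.
g''(3/2) has the same sign as 2 > 0, so this is a local minimum.
g(3/2) = (-1/2)·e^(-3) ≈ -0.0249.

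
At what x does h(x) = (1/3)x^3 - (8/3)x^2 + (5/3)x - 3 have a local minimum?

h'(x) = x^2 - (16/3)x + 5/3 = 0 at x = 1/3, 5.
Since h''(x) = 2x - 16/3, we get h''(1/3) = -14/3 < 0 ⇒ local maximum; h''(5) = 14/3 > 0 ⇒ local minimum.
Thus h has its local minimum at x = 5, with value -59/3.

5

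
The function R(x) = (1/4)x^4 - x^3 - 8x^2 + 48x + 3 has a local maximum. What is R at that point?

273/4

Critical points: R'(x) = x^3 - 3x^2 - 16x + 48 vanishes at x = -4, 3, 4.
Since R''(x) = 3x^2 - 6x - 16, we get R''(-4) = 56 > 0 ⇒ local minimum; R''(3) = -7 < 0 ⇒ local maximum; R''(4) = 8 > 0 ⇒ local minimum.
The local maximum is R(3) = 273/4.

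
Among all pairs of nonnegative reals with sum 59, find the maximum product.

With x + y = 59, the product is P(x) = x(59 − x).
P'(x) = 59 − 2x = 0 gives x = 59/2; P'' = −2 < 0, so this is the maximum.
P = 59/2·59/2 = 3481/4.

3481/4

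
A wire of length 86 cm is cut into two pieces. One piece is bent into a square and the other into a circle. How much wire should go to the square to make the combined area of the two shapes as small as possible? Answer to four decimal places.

Let x be the length used for the square. Square side x/4; circle radius (86−x)/(2π).
A(x) = (x/4)² + π·((86−x)/(2π))² = x²/16 + (86−x)²/(4π) for 0 ≤ x ≤ 86. A'(x) = x/8 − (86−x)/(2π) = 0 gives x = 4·86/(π+4) ≈ 48.1685.
A'' = 1/8 + 1/(2π) > 0, so this gives the minimum combined area; x ≈ 48.1685 cm to the square.

48.1685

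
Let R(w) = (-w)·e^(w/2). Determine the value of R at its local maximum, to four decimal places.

0.7358

By the product rule, R'(w) = (-(1/2)w - 1)·e^(w/2). Since e^(w/2) > 0, the only critical point is w = -2.
R''(-2) has the same sign as -1/2 < 0, so this is a local maximum.
R(-2) = (2)·e^(-1) ≈ 0.7358.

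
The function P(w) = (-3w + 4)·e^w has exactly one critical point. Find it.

Differentiating with the product rule gives P'(w) = (-3w + 1)·e^w. Since e^w > 0, the only critical point is w = 1/3.
P''(1/3) has the same sign as -3 < 0, so this is a local maximum.
P(1/3) = (3)·e^(1/3) ≈ 4.1868.

1/3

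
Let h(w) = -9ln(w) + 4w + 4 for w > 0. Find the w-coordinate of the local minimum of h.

h'(w) = -9/w + 4 = 0 gives w = 9/4.
h''(w) = 9/w², which is positive for w > 0, so this is a local minimum.
h(9/4) = -9·ln(9/4) + 9 + 4 ≈ 5.7016.

9/4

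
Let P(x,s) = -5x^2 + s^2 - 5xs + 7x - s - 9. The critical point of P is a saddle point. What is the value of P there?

∂P/∂x = -10x - 5s + 7 = 0 and ∂P/∂s = -5x + 2s - 1 = 0, so (x, s) = (1/5, 1).
The Hessian has P_{xx} = -10, P_{ss} = 2, P_{xs} = -5, giving D = -45 < 0, so the point is a saddle point.
P(1/5, 1) = -44/5.

-44/5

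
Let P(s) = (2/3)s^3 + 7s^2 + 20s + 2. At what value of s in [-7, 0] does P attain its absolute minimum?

The derivative is 2s^2 + 14s + 20, which vanishes at s = -5 and s = -2.
Evaluating at the critical points and endpoints: P(-7) = -71/3, P(-5) = -19/3, P(-2) = -46/3, P(0) = 2.
Hence the absolute minimum is -71/3 at s = -7.

-7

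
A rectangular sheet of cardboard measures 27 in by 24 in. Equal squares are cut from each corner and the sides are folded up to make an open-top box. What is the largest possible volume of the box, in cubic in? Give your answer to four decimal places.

With cut size x, the volume is V(x) = x(27 − 2x)(24 − 2x) for 0 < x < 12.
V'(x) = 12x^2 − 204x + 648. Setting V'(x) = 0 gives x ≈ 4.2280 (the root in (0, 12)).
V''(x) = 24x − 204 is negative there, so this is the maximum; V ≈ 1218.7123.

1218.7123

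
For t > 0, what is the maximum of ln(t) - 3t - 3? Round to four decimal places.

-5.0986

R'(t) = 1/t − 3 = 0 gives t = 1/3.
R''(t) = -1/t², which is negative for t > 0, so this is a local maximum.
R(1/3) = 1·ln(1/3) - 1 - 3 ≈ -5.0986.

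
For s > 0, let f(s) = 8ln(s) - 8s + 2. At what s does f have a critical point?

f'(s) = 8/s − 8 = 0 gives s = 1.
f''(s) = -8/s², which is negative for s > 0, so this is a local maximum.
f(1) = 8·ln(1) - 8 + 2 ≈ -6.0000.

1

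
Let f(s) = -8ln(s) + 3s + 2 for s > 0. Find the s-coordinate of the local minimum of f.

8/3

f'(s) = -8/s + 3 = 0 gives s = 8/3.
f''(s) = 8/s², which is positive for s > 0, so this is a local minimum.
f(8/3) = -8·ln(8/3) + 8 + 2 ≈ 2.1534.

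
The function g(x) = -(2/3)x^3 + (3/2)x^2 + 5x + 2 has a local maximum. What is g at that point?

323/24

g'(x) = -2x^2 + 3x + 5 = 0 at x = -1, 5/2.
Since g''(x) = -4x + 3, we get g''(-1) = 7 > 0 ⇒ local minimum; g''(5/2) = -7 < 0 ⇒ local maximum.
The local maximum is g(5/2) = 323/24.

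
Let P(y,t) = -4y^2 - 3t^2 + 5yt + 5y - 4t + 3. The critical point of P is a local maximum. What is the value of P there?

108/23

∂P/∂y = -8y + 5t + 5 = 0 and ∂P/∂t = 5y - 6t - 4 = 0, so (y, t) = (10/23, -7/23).
The Hessian has P_{yy} = -8, P_{tt} = -6, P_{yt} = 5, giving D = 23 > 0 with P_{yy} < 0, so the point is a local maximum.
P(10/23, -7/23) = 108/23.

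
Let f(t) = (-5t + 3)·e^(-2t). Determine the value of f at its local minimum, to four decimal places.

-0.2770

By the product rule, f'(t) = (10t - 11)·e^(-2t). Since e^(-2t) > 0, the only critical point is t = 11/10.
f''(11/10) has the same sign as 10 > 0, so this is a local minimum.
f(11/10) = (-5/2)·e^(-11/5) ≈ -0.2770.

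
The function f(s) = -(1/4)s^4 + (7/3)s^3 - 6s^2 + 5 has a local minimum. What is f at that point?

-25/4

Critical points: f'(s) = -s^3 + 7s^2 - 12s vanishes at s = 0, 3, 4.
f''(s) = -3s^2 + 14s - 12. f''(0) = -12 < 0 ⇒ local maximum; f''(3) = 3 > 0 ⇒ local minimum; f''(4) = -4 < 0 ⇒ local maximum.
The local minimum is f(3) = -25/4.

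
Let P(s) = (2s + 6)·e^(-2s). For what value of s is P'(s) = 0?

-5/2

By the product rule, P'(s) = (-4s - 10)·e^(-2s). Since e^(-2s) > 0, the only critical point is s = -5/2.
P''(-5/2) has the same sign as -4 < 0, so this is a local maximum.
P(-5/2) = (1)·e^(5) ≈ 148.4132.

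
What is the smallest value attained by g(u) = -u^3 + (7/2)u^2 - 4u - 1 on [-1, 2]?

The derivative is -3u^2 + 7u - 4, which vanishes at u = 1 and u = 4/3.
Evaluating at the critical points and endpoints: g(-1) = 15/2; g(1) = -5/2; g(4/3) = -67/27; g(2) = -3.
So the minimum is g(2) = -3.

-3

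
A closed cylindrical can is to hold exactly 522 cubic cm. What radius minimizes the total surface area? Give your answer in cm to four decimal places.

4.3635

With radius r and height h, πr²h = 522 so h = 522/(πr²), and S(r) = 2πr² + 2πrh = 2πr² + 2·522/r.
S'(r) = 4πr − 2·522/r² = 0 ⇒ r³ = 522/(2π), so r ≈ 4.3635 and h = 2r ≈ 8.7269.
S''(r) = 4π + 4·522/r³ > 0, so this is the minimum; S ≈ 358.8902.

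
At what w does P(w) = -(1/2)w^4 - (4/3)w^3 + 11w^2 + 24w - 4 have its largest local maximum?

Critical points: P'(w) = -2w^3 - 4w^2 + 22w + 24 vanishes at w = -4, -1, 3.
Since P''(w) = -6w^2 - 8w + 22, we get P''(-4) = -42 < 0 ⇒ local maximum; P''(-1) = 24 > 0 ⇒ local minimum; P''(3) = -56 < 0 ⇒ local maximum.
The largest local maximum is P(3) = 181/2.

3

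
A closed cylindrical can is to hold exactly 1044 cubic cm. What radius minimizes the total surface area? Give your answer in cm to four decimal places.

5.4976

With radius r and height h, πr²h = 1044 so h = 1044/(πr²), and S(r) = 2πr² + 2πrh = 2πr² + 2·1044/r.
S'(r) = 4πr − 2·1044/r² = 0 ⇒ r³ = 1044/(2π), so r ≈ 5.4976 and h = 2r ≈ 10.9952.
S''(r) = 4π + 4·1044/r³ > 0, so this is the minimum; S ≈ 569.7026.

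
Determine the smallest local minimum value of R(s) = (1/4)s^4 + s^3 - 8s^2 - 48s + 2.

-190

R'(s) = s^3 + 3s^2 - 16s - 48. Setting R'(s) = 0 gives s ∈ {-4, -3, 4}.
Since R''(s) = 3s^2 + 6s - 16, we get R''(-4) = 8 > 0 ⇒ local minimum; R''(-3) = -7 < 0 ⇒ local maximum; R''(4) = 56 > 0 ⇒ local minimum.
Thus R has its smallest local minimum at s = 4, with value -190.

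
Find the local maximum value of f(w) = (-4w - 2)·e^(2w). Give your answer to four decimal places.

0.2707

By the product rule, f'(w) = (-8w - 8)·e^(2w). Since e^(2w) > 0, the only critical point is w = -1.
f''(-1) has the same sign as -8 < 0, so this is a local maximum.
f(-1) = (2)·e^(-2) ≈ 0.2707.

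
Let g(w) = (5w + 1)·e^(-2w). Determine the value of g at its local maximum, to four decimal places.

1.3720

Differentiating with the product rule gives g'(w) = (-10w + 3)·e^(-2w). Since e^(-2w) > 0, the only critical point is w = 3/10.
g''(3/10) has the same sign as -10 < 0, so this is a local maximum.
g(3/10) = (5/2)·e^(-3/5) ≈ 1.3720.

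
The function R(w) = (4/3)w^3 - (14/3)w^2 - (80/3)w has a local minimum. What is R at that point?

Critical points: R'(w) = 4w^2 - (28/3)w - 80/3 vanishes at w = -5/3, 4.
Second-derivative test with R''(w) = 8w - 28/3: R''(-5/3) = -68/3 < 0 ⇒ local maximum; R''(4) = 68/3 > 0 ⇒ local minimum.
So the local minimum value is R(4) = -96.

-96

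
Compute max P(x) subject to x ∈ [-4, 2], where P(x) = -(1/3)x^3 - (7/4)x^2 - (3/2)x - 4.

The derivative is -x^2 - (7/2)x - 3/2, which vanishes at x = -3 and x = -1/2.
Evaluating at the critical points and endpoints: P(-4) = -14/3,  P(-3) = -25/4,  P(-1/2) = -175/48,  P(2) = -50/3.
Hence the absolute maximum is -175/48 at x = -1/2.

-175/48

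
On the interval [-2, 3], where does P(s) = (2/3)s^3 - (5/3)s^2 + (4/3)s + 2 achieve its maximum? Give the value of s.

3

The derivative is 2s^2 - (10/3)s + 4/3, which vanishes at s = 2/3 and s = 1.
Candidates: P(-2) = -38/3; P(2/3) = 190/81; P(1) = 7/3; P(3) = 9.
So the maximum is P(3) = 9.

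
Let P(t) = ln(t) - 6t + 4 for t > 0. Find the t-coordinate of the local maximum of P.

P'(t) = 1/t − 6 = 0 gives t = 1/6.
P''(t) = -1/t², which is negative for t > 0, so this is a local maximum.
P(1/6) = 1·ln(1/6) - 1 + 4 ≈ 1.2082.

1/6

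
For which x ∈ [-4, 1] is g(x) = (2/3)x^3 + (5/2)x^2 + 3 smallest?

Differentiating, g'(x) = 2x^2 + 5x; which vanishes at x = -5/2 and x = 0.
Candidates: g(-4) = 1/3, g(-5/2) = 197/24, g(0) = 3, g(1) = 37/6.
The minimum over the interval is 1/3, attained at x = -4.

-4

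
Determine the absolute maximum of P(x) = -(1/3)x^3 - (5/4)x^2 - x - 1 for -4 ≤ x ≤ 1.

13/3

P'(x) = -x^2 - (5/2)x - 1, which vanishes at x = -2 and x = -1/2.
Evaluating at the critical points and endpoints: P(-4) = 13/3, P(-2) = -4/3, P(-1/2) = -37/48, P(1) = -43/12.
Hence the absolute maximum is 13/3 at x = -4.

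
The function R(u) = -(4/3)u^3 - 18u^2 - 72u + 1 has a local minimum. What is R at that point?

73

R'(u) = -4u^2 - 36u - 72. Setting R'(u) = 0 gives u ∈ {-6, -3}.
R''(u) = -8u - 36. R''(-6) = 12 > 0 ⇒ local minimum; R''(-3) = -12 < 0 ⇒ local maximum.
The local minimum is R(-6) = 73.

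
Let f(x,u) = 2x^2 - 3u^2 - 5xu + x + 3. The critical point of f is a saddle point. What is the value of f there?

144/49

∂f/∂x = 4x - 5u + 1 = 0 and ∂f/∂u = -5x - 6u = 0, so (x, u) = (-6/49, 5/49).
The Hessian has f_{xx} = 4, f_{uu} = -6, f_{xu} = -5, giving D = -49 < 0, so the point is a saddle point.
f(-6/49, 5/49) = 144/49.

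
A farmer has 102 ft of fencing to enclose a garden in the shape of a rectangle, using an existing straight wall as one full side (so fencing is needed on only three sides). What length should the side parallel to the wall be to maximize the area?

51

Let the sides perpendicular to the wall have length x and the parallel side y, so 2x + y = 102 and the area is A = xy = x(102 − 2x).
A'(x) = 102 − 4x = 0 gives x = 51/2, and A''(x) = −4 < 0 confirms a maximum.
Then y = 102 − 2·51/2 = 51 and A = 2601/2.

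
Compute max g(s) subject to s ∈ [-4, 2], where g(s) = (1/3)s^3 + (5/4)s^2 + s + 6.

47/3

Differentiating, g'(s) = s^2 + (5/2)s + 1; which vanishes at s = -2 and s = -1/2.
Candidates: g(-4) = 2/3,  g(-2) = 19/3,  g(-1/2) = 277/48,  g(2) = 47/3.
Hence the absolute maximum is 47/3 at s = 2.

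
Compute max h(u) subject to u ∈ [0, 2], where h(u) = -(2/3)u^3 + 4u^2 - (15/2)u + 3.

3

The derivative is -2u^2 + 8u - 15/2, whose only zero in [0, 2] is u = 3/2.
Compare values at every candidate in [0, 2]: h(0) = 3; h(3/2) = -3/2; h(2) = -4/3.
So the maximum is h(0) = 3.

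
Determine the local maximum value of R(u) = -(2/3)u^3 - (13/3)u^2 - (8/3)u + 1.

R'(u) = -2u^2 - (26/3)u - 8/3. Setting R'(u) = 0 gives u ∈ {-4, -1/3}.
Since R''(u) = -4u - 26/3, we get R''(-4) = 22/3 > 0 ⇒ local minimum; R''(-1/3) = -22/3 < 0 ⇒ local maximum.
The local maximum is R(-1/3) = 116/81.

116/81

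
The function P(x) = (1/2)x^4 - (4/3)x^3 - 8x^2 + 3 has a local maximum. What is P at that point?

3

Critical points: P'(x) = 2x^3 - 4x^2 - 16x vanishes at x = -2, 0, 4.
Since P''(x) = 6x^2 - 8x - 16, we get P''(-2) = 24 > 0 ⇒ local minimum; P''(0) = -16 < 0 ⇒ local maximum; P''(4) = 48 > 0 ⇒ local minimum.
Thus P has its local maximum at x = 0, with value 3.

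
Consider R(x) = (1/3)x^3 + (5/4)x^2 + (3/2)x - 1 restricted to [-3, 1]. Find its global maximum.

The derivative is x^2 + (5/2)x + 3/2, which vanishes at x = -3/2 and x = -1.
Evaluating at the critical points and endpoints: R(-3) = -13/4, R(-3/2) = -25/16, R(-1) = -19/12, R(1) = 25/12.
So the maximum is R(1) = 25/12.

25/12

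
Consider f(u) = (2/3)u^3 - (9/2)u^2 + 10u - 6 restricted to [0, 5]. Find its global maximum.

The derivative is 2u^2 - 9u + 10, which vanishes at u = 2 and u = 5/2.
Compare values at every candidate in [0, 5]: f(0) = -6,  f(2) = 4/3,  f(5/2) = 31/24,  f(5) = 89/6.
Hence the absolute maximum is 89/6 at u = 5.

89/6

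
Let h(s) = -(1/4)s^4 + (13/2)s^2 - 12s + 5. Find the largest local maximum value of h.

93

Critical points: h'(s) = -s^3 + 13s - 12 vanishes at s = -4, 1, 3.
Since h''(s) = -3s^2 + 13, we get h''(-4) = -35 < 0 ⇒ local maximum; h''(1) = 10 > 0 ⇒ local minimum; h''(3) = -14 < 0 ⇒ local maximum.
Thus h has its largest local maximum at s = -4, with value 93.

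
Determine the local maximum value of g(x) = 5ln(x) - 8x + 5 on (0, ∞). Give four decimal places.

-2.3500

g'(x) = 5/x − 8 = 0 gives x = 5/8.
g''(x) = -5/x², which is negative for x > 0, so this is a local maximum.
g(5/8) = 5·ln(5/8) - 5 + 5 ≈ -2.3500.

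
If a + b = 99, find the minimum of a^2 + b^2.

With a + b = 99, a^2 + b^2 = a^2 + (99 − a)^2.
The derivative 2a − 2(99 − a) = 4a − 198 vanishes at a = 99/2; second derivative 4 > 0, a minimum.
The minimum is 2·(99/2)^2 = 9801/2.

9801/2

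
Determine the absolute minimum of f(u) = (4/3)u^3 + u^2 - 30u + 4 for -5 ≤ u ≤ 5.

The derivative is 4u^2 + 2u - 30, which vanishes at u = -3 and u = 5/2.
Compare values at every candidate in [-5, 5]: f(-5) = 37/3,  f(-3) = 67,  f(5/2) = -527/12,  f(5) = 137/3.
Hence the absolute minimum is -527/12 at u = 5/2.

-527/12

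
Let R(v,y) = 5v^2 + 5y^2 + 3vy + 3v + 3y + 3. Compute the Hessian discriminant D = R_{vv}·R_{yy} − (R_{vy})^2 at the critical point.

91

∂R/∂v = 10v + 3y + 3 = 0 and ∂R/∂y = 3v + 10y + 3 = 0, so (v, y) = (-3/13, -3/13).
The Hessian has R_{vv} = 10, R_{yy} = 10, R_{vy} = 3, giving D = 91 > 0 with R_{vv} > 0, so the point is a local minimum.
D = (10)·(10) − (3)^2 = 91.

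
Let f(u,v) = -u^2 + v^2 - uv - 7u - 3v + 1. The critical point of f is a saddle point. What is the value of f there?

66/5

∂f/∂u = -2u - v - 7 = 0 and ∂f/∂v = -u + 2v - 3 = 0, so (u, v) = (-17/5, -1/5).
The Hessian has f_{uu} = -2, f_{vv} = 2, f_{uv} = -1, giving D = -5 < 0, so the point is a saddle point.
f(-17/5, -1/5) = 66/5.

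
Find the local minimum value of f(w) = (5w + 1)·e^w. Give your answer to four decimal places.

-1.5060

f'(w) = 5·e^w + (5w + 1)·1·e^w = (5w + 6)·e^w. Since e^w > 0, the only critical point is w = -6/5.
f''(-6/5) has the same sign as 5 > 0, so this is a local minimum.
f(-6/5) = (-5)·e^(-6/5) ≈ -1.5060.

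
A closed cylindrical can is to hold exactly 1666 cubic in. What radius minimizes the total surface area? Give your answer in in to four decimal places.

6.4244

With radius r and height h, πr²h = 1666 so h = 1666/(πr²), and S(r) = 2πr² + 2πrh = 2πr² + 2·1666/r.
S'(r) = 4πr − 2·1666/r² = 0 ⇒ r³ = 1666/(2π), so r ≈ 6.4244 and h = 2r ≈ 12.8488.
S''(r) = 4π + 4·1666/r³ > 0, so this is the minimum; S ≈ 777.9730.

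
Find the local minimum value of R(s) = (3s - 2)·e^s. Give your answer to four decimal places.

R'(s) = 3·e^s + (3s - 2)·1·e^s = (3s + 1)·e^s. Since e^s > 0, the only critical point is s = -1/3.
R''(-1/3) has the same sign as 3 > 0, so this is a local minimum.
R(-1/3) = (-3)·e^(-1/3) ≈ -2.1496.

-2.1496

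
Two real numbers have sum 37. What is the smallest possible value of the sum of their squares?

With a + b = 37, a^2 + b^2 = a^2 + (37 − a)^2.
The derivative 2a − 2(37 − a) = 4a − 74 vanishes at a = 37/2; second derivative 4 > 0, a minimum.
The minimum is 2·(37/2)^2 = 1369/2.

1369/2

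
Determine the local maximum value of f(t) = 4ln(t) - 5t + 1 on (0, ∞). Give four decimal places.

-3.8926

f'(t) = 4/t − 5 = 0 gives t = 4/5.
f''(t) = -4/t², which is negative for t > 0, so this is a local maximum.
f(4/5) = 4·ln(4/5) - 4 + 1 ≈ -3.8926.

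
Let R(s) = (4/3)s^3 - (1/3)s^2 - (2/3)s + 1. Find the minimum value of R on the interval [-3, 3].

R'(s) = 4s^2 - (2/3)s - 2/3, which vanishes at s = -1/3 and s = 1/2.
Compare values at every candidate in [-3, 3]: R(-3) = -36,  R(-1/3) = 92/81,  R(1/2) = 3/4,  R(3) = 32.
Hence the absolute minimum is -36 at s = -3.

-36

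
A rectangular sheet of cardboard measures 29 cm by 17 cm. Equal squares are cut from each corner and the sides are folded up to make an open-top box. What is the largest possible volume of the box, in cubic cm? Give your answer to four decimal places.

With cut size x, the volume is V(x) = x(29 − 2x)(17 − 2x) for 0 < x < 8.5.
V'(x) = 12x^2 − 184x + 493. Setting V'(x) = 0 gives x ≈ 3.4602 (the root in (0, 8.5)).
V''(x) = 24x − 184 is negative there, so this is the maximum; V ≈ 770.0797.

770.0797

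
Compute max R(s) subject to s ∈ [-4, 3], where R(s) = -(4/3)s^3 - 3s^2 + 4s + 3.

73/3

Differentiating, R'(s) = -4s^2 - 6s + 4; which vanishes at s = -2 and s = 1/2.
Compare values at every candidate in [-4, 3]: R(-4) = 73/3; R(-2) = -19/3; R(1/2) = 49/12; R(3) = -48.
The maximum over the interval is 73/3, attained at s = -4.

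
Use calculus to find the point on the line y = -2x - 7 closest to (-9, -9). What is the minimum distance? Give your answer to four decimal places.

8.9443

Minimize D(x)^2 = (x + 9)^2 + (-2x + 2)^2.
d/dx[D^2] = 2(x + 9) + 2·(-2)·(-2x + 2) = 0 ⇒ x = -1.
Then y = -5 and the distance is √(80) ≈ 8.9443.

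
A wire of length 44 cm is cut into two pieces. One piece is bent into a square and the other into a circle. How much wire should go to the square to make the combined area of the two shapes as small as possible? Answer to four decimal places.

24.6444

Let x be the length used for the square. Square side x/4; circle radius (44−x)/(2π).
A(x) = (x/4)² + π·((44−x)/(2π))² = x²/16 + (44−x)²/(4π) for 0 ≤ x ≤ 44. A'(x) = x/8 − (44−x)/(2π) = 0 gives x = 4·44/(π+4) ≈ 24.6444.
A'' = 1/8 + 1/(2π) > 0, so this gives the minimum combined area; x ≈ 24.6444 cm to the square.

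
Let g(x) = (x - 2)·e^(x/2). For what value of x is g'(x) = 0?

0

Differentiating with the product rule gives g'(x) = ((1/2)x)·e^(x/2). Since e^(x/2) > 0, the only critical point is x = 0.
g''(0) has the same sign as 1/2 > 0, so this is a local minimum.
g(0) = (-2)·e^(0) ≈ -2.0000.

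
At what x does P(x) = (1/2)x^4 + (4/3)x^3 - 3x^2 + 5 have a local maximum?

P'(x) = 2x^3 + 4x^2 - 6x = 0 at x = -3, 0, 1.
Since P''(x) = 6x^2 + 8x - 6, we get P''(-3) = 24 > 0 ⇒ local minimum; P''(0) = -6 < 0 ⇒ local maximum; P''(1) = 8 > 0 ⇒ local minimum.
The local maximum is P(0) = 5.

0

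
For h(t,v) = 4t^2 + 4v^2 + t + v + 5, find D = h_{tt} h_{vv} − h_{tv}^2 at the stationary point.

64

∂h/∂t = 8t + 1 = 0 and ∂h/∂v = 8v + 1 = 0, so (t, v) = (-1/8, -1/8).
The Hessian has h_{tt} = 8, h_{vv} = 8, h_{tv} = 0, giving D = 64 > 0 with h_{tt} > 0, so the point is a local minimum.
D = (8)·(8) − (0)^2 = 64.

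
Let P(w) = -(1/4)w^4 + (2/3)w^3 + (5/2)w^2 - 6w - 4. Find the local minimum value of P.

-85/12

P'(w) = -w^3 + 2w^2 + 5w - 6. Setting P'(w) = 0 gives w ∈ {-2, 1, 3}.
Second-derivative test with P''(w) = -3w^2 + 4w + 5: P''(-2) = -15 < 0 ⇒ local maximum; P''(1) = 6 > 0 ⇒ local minimum; P''(3) = -10 < 0 ⇒ local maximum.
The local minimum is P(1) = -85/12.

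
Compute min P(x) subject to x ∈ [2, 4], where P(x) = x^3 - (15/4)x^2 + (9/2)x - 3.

-1

P'(x) = 3x^2 - (15/2)x + 9/2, which has no zeros in [2, 4].
Candidates: P(2) = -1, P(4) = 19.
The minimum over the interval is -1, attained at x = 2.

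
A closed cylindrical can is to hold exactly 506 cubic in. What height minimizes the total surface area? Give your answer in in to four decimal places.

With radius r and height h, πr²h = 506 so h = 506/(πr²), and S(r) = 2πr² + 2πrh = 2πr² + 2·506/r.
S'(r) = 4πr − 2·506/r² = 0 ⇒ r³ = 506/(2π), so r ≈ 4.3184 and h = 2r ≈ 8.6368.
S''(r) = 4π + 4·506/r³ > 0, so this is the minimum; S ≈ 351.5185.

8.6368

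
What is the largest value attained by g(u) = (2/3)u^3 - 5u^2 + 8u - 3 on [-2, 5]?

2/3

Differentiating, g'(u) = 2u^2 - 10u + 8; which vanishes at u = 1 and u = 4.
Evaluating at the critical points and endpoints: g(-2) = -133/3; g(1) = 2/3; g(4) = -25/3; g(5) = -14/3.
The maximum over the interval is 2/3, attained at u = 1.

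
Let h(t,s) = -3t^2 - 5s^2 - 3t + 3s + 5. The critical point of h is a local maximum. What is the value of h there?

31/5

∂h/∂t = -6t - 3 = 0 and ∂h/∂s = -10s + 3 = 0, so (t, s) = (-1/2, 3/10).
The Hessian has h_{tt} = -6, h_{ss} = -10, h_{ts} = 0, giving D = 60 > 0 with h_{tt} < 0, so the point is a local maximum.
h(-1/2, 3/10) = 31/5.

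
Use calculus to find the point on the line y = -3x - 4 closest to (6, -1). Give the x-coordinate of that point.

Minimize D(x)^2 = (x - 6)^2 + (-3x - 3)^2.
d/dx[D^2] = 2(x - 6) + 2·(-3)·(-3x - 3) = 0 ⇒ x = -3/10.
Then y = -31/10 and the distance is √(441/10) ≈ 6.6408.

-3/10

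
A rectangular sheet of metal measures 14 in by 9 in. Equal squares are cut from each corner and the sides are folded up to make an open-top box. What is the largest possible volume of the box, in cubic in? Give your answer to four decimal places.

With cut size x, the volume is V(x) = x(14 − 2x)(9 − 2x) for 0 < x < 4.5.
V'(x) = 12x^2 − 92x + 126. Setting V'(x) = 0 gives x ≈ 1.7853 (the root in (0, 4.5)).
V''(x) = 24x − 92 is negative there, so this is the maximum; V ≈ 101.0933.

101.0933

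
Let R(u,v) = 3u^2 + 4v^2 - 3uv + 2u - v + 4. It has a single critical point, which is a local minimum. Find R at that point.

11/3

∂R/∂u = 6u - 3v + 2 = 0 and ∂R/∂v = -3u + 8v - 1 = 0, so (u, v) = (-1/3, 0).
The Hessian has R_{uu} = 6, R_{vv} = 8, R_{uv} = -3, giving D = 39 > 0 with R_{uu} > 0, so the point is a local minimum.
R(-1/3, 0) = 11/3.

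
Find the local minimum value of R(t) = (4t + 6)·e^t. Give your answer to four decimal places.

-0.3283

By the product rule, R'(t) = (4t + 10)·e^t. Since e^t > 0, the only critical point is t = -5/2.
R''(-5/2) has the same sign as 4 > 0, so this is a local minimum.
R(-5/2) = (-4)·e^(-5/2) ≈ -0.3283.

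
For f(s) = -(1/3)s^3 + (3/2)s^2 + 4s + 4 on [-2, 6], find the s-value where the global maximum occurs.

The derivative is -s^2 + 3s + 4, which vanishes at s = -1 and s = 4.
Compare values at every candidate in [-2, 6]: f(-2) = 14/3,  f(-1) = 11/6,  f(4) = 68/3,  f(6) = 10.
The maximum over the interval is 68/3, attained at s = 4.

4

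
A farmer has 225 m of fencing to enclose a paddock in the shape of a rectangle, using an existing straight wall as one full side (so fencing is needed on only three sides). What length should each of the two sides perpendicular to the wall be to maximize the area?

225/4

Let the sides perpendicular to the wall have length x and the parallel side y, so 2x + y = 225 and the area is A = xy = x(225 − 2x).
A'(x) = 225 − 4x = 0 gives x = 225/4, and A''(x) = −4 < 0 confirms a maximum.
Then y = 225 − 2·225/4 = 225/2 and A = 50625/8.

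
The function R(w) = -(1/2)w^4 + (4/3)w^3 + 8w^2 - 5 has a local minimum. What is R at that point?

-5

Critical points: R'(w) = -2w^3 + 4w^2 + 16w vanishes at w = -2, 0, 4.
Second-derivative test with R''(w) = -6w^2 + 8w + 16: R''(-2) = -24 < 0 ⇒ local maximum; R''(0) = 16 > 0 ⇒ local minimum; R''(4) = -48 < 0 ⇒ local maximum.
The local minimum is R(0) = -5.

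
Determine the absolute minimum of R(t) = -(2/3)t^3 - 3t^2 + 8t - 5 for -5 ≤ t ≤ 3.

Differentiating, R'(t) = -2t^2 - 6t + 8; which vanishes at t = -4 and t = 1.
Candidates: R(-5) = -110/3; R(-4) = -127/3; R(1) = -2/3; R(3) = -26.
The minimum over the interval is -127/3, attained at t = -4.

-127/3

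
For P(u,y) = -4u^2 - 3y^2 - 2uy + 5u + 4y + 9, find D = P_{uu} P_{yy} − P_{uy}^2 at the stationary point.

∂P/∂u = -8u - 2y + 5 = 0 and ∂P/∂y = -2u - 6y + 4 = 0, so (u, y) = (1/2, 1/2).
The Hessian has P_{uu} = -8, P_{yy} = -6, P_{uy} = -2, giving D = 44 > 0 with P_{uu} < 0, so the point is a local maximum.
D = (-8)·(-6) − (-2)^2 = 44.

44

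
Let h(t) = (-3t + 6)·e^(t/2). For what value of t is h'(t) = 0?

0

Differentiating with the product rule gives h'(t) = (-(3/2)t)·e^(t/2). Since e^(t/2) > 0, the only critical point is t = 0.
h''(0) has the same sign as -3/2 < 0, so this is a local maximum.
h(0) = (6)·e^(0) ≈ 6.0000.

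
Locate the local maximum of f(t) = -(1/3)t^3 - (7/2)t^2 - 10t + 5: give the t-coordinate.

-2

f'(t) = -t^2 - 7t - 10 = 0 at t = -5, -2.
Second-derivative test with f''(t) = -2t - 7: f''(-5) = 3 > 0 ⇒ local minimum; f''(-2) = -3 < 0 ⇒ local maximum.
Thus f has its local maximum at t = -2, with value 41/3.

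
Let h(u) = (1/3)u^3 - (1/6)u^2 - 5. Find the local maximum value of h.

-5

h'(u) = u^2 - (1/3)u. Setting h'(u) = 0 gives u ∈ {0, 1/3}.
Second-derivative test with h''(u) = 2u - 1/3: h''(0) = -1/3 < 0 ⇒ local maximum; h''(1/3) = 1/3 > 0 ⇒ local minimum.
Thus h has its local maximum at u = 0, with value -5.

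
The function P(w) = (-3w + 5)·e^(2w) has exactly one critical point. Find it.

7/6

P'(w) = (-3)·e^(2w) + (-3w + 5)·2·e^(2w) = (-6w + 7)·e^(2w). Since e^(2w) > 0, the only critical point is w = 7/6.
P''(7/6) has the same sign as -6 < 0, so this is a local maximum.
P(7/6) = (3/2)·e^(7/3) ≈ 15.4684.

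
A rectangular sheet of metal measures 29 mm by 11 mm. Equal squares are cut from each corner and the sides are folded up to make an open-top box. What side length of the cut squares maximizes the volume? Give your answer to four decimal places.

With cut size x, the volume is V(x) = x(29 − 2x)(11 − 2x) for 0 < x < 5.5.
V'(x) = 12x^2 − 160x + 319. Setting V'(x) = 0 gives x ≈ 2.4404 (the root in (0, 5.5)).
V''(x) = 24x − 160 is negative there, so this is the maximum; V ≈ 360.1791.

2.4404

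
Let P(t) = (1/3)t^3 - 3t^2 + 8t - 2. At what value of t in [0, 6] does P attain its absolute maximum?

6

P'(t) = t^2 - 6t + 8, which vanishes at t = 2 and t = 4.
Candidates: P(0) = -2,  P(2) = 14/3,  P(4) = 10/3,  P(6) = 10.
The maximum over the interval is 10, attained at t = 6.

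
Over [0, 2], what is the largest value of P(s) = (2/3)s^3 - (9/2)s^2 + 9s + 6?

The derivative is 2s^2 - 9s + 9, whose only zero in [0, 2] is s = 3/2.
Compare values at every candidate in [0, 2]: P(0) = 6, P(3/2) = 93/8, P(2) = 34/3.
So the maximum is P(3/2) = 93/8.

93/8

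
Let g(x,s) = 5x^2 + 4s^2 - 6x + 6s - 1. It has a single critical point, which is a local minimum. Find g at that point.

∂g/∂x = 10x - 6 = 0 and ∂g/∂s = 8s + 6 = 0, so (x, s) = (3/5, -3/4).
The Hessian has g_{xx} = 10, g_{ss} = 8, g_{xs} = 0, giving D = 80 > 0 with g_{xx} > 0, so the point is a local minimum.
g(3/5, -3/4) = -101/20.

-101/20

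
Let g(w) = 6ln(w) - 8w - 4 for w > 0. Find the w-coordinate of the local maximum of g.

g'(w) = 6/w − 8 = 0 gives w = 3/4.
g''(w) = -6/w², which is negative for w > 0, so this is a local maximum.
g(3/4) = 6·ln(3/4) - 6 - 4 ≈ -11.7261.

3/4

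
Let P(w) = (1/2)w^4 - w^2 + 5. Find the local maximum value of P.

5

Critical points: P'(w) = 2w^3 - 2w vanishes at w = -1, 0, 1.
Second-derivative test with P''(w) = 6w^2 - 2: P''(-1) = 4 > 0 ⇒ local minimum; P''(0) = -2 < 0 ⇒ local maximum; P''(1) = 4 > 0 ⇒ local minimum.
Thus P has its local maximum at w = 0, with value 5.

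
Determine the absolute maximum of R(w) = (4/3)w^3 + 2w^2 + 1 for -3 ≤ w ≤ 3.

55

Differentiating, R'(w) = 4w^2 + 4w; which vanishes at w = -1 and w = 0.
Evaluating at the critical points and endpoints: R(-3) = -17,  R(-1) = 5/3,  R(0) = 1,  R(3) = 55.
Hence the absolute maximum is 55 at w = 3.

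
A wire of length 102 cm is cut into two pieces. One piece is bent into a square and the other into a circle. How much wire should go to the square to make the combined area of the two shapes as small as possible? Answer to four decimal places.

Let x be the length used for the square. Square side x/4; circle radius (102−x)/(2π).
A(x) = (x/4)² + π·((102−x)/(2π))² = x²/16 + (102−x)²/(4π) for 0 ≤ x ≤ 102. A'(x) = x/8 − (102−x)/(2π) = 0 gives x = 4·102/(π+4) ≈ 57.1301.
A'' = 1/8 + 1/(2π) > 0, so this gives the minimum combined area; x ≈ 57.1301 cm to the square.

57.1301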